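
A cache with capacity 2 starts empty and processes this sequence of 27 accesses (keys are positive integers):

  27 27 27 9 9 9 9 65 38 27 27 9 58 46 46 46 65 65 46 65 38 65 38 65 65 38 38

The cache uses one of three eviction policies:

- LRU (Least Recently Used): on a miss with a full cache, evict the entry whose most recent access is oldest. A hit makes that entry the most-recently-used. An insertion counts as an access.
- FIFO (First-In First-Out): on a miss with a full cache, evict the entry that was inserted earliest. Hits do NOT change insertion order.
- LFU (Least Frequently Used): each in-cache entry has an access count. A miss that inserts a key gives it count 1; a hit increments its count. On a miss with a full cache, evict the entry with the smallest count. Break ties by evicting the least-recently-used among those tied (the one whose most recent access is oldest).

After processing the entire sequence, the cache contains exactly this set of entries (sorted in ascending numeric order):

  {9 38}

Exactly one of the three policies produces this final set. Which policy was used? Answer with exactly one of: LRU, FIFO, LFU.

Simulating under each policy and comparing final sets:
  LRU: final set = {38 65} -> differs
  FIFO: final set = {38 65} -> differs
  LFU: final set = {9 38} -> MATCHES target
Only LFU produces the target set.

Answer: LFU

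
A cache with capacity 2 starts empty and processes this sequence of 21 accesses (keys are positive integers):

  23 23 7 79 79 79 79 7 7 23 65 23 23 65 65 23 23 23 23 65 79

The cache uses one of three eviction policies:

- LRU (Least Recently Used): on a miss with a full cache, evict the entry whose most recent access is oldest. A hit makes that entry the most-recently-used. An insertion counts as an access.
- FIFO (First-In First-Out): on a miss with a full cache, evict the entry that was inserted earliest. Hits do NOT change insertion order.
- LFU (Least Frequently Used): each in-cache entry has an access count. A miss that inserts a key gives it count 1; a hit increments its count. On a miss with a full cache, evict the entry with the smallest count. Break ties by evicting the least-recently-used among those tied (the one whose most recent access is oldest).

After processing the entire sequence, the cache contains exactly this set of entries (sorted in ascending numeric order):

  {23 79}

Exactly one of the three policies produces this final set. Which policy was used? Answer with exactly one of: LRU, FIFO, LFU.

Answer: LFU

Derivation:
Simulating under each policy and comparing final sets:
  LRU: final set = {65 79} -> differs
  FIFO: final set = {65 79} -> differs
  LFU: final set = {23 79} -> MATCHES target
Only LFU produces the target set.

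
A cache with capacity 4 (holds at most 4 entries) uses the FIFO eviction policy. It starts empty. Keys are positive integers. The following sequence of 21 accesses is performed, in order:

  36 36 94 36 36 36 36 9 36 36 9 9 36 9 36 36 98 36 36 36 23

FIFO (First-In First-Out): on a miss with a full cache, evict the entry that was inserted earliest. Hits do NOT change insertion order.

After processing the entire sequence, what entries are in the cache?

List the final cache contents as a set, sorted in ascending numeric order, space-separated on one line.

Answer: 9 23 94 98

Derivation:
FIFO simulation (capacity=4):
  1. access 36: MISS. Cache (old->new): [36]
  2. access 36: HIT. Cache (old->new): [36]
  3. access 94: MISS. Cache (old->new): [36 94]
  4. access 36: HIT. Cache (old->new): [36 94]
  5. access 36: HIT. Cache (old->new): [36 94]
  6. access 36: HIT. Cache (old->new): [36 94]
  7. access 36: HIT. Cache (old->new): [36 94]
  8. access 9: MISS. Cache (old->new): [36 94 9]
  9. access 36: HIT. Cache (old->new): [36 94 9]
  10. access 36: HIT. Cache (old->new): [36 94 9]
  11. access 9: HIT. Cache (old->new): [36 94 9]
  12. access 9: HIT. Cache (old->new): [36 94 9]
  13. access 36: HIT. Cache (old->new): [36 94 9]
  14. access 9: HIT. Cache (old->new): [36 94 9]
  15. access 36: HIT. Cache (old->new): [36 94 9]
  16. access 36: HIT. Cache (old->new): [36 94 9]
  17. access 98: MISS. Cache (old->new): [36 94 9 98]
  18. access 36: HIT. Cache (old->new): [36 94 9 98]
  19. access 36: HIT. Cache (old->new): [36 94 9 98]
  20. access 36: HIT. Cache (old->new): [36 94 9 98]
  21. access 23: MISS, evict 36. Cache (old->new): [94 9 98 23]
Total: 16 hits, 5 misses, 1 evictions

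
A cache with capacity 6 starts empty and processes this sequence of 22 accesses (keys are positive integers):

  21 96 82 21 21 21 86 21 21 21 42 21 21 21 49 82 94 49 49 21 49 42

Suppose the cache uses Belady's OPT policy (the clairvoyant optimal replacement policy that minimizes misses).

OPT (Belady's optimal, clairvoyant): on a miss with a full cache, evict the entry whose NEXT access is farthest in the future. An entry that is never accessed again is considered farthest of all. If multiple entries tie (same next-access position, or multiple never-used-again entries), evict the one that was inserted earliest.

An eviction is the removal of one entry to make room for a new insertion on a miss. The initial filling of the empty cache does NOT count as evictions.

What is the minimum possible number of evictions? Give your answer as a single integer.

OPT (Belady) simulation (capacity=6):
  1. access 21: MISS. Cache: [21]
  2. access 96: MISS. Cache: [21 96]
  3. access 82: MISS. Cache: [21 96 82]
  4. access 21: HIT. Next use of 21: step 5. Cache: [21 96 82]
  5. access 21: HIT. Next use of 21: step 6. Cache: [21 96 82]
  6. access 21: HIT. Next use of 21: step 8. Cache: [21 96 82]
  7. access 86: MISS. Cache: [21 96 82 86]
  8. access 21: HIT. Next use of 21: step 9. Cache: [21 96 82 86]
  9. access 21: HIT. Next use of 21: step 10. Cache: [21 96 82 86]
  10. access 21: HIT. Next use of 21: step 12. Cache: [21 96 82 86]
  11. access 42: MISS. Cache: [21 96 82 86 42]
  12. access 21: HIT. Next use of 21: step 13. Cache: [21 96 82 86 42]
  13. access 21: HIT. Next use of 21: step 14. Cache: [21 96 82 86 42]
  14. access 21: HIT. Next use of 21: step 20. Cache: [21 96 82 86 42]
  15. access 49: MISS. Cache: [21 96 82 86 42 49]
  16. access 82: HIT. Next use of 82: never. Cache: [21 96 82 86 42 49]
  17. access 94: MISS, evict 96 (next use: never). Cache: [21 82 86 42 49 94]
  18. access 49: HIT. Next use of 49: step 19. Cache: [21 82 86 42 49 94]
  19. access 49: HIT. Next use of 49: step 21. Cache: [21 82 86 42 49 94]
  20. access 21: HIT. Next use of 21: never. Cache: [21 82 86 42 49 94]
  21. access 49: HIT. Next use of 49: never. Cache: [21 82 86 42 49 94]
  22. access 42: HIT. Next use of 42: never. Cache: [21 82 86 42 49 94]
Total: 15 hits, 7 misses, 1 evictions

Answer: 1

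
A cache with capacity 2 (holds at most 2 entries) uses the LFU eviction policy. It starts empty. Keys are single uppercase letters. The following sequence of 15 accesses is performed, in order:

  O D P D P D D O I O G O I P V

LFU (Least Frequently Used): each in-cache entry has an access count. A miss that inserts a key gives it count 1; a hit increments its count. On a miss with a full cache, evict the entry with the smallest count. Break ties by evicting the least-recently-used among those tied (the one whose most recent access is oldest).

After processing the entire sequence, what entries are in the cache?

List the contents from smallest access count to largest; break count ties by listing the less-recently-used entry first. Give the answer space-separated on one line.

LFU simulation (capacity=2):
  1. access O: MISS. Cache: [O(c=1)]
  2. access D: MISS. Cache: [O(c=1) D(c=1)]
  3. access P: MISS, evict O(c=1). Cache: [D(c=1) P(c=1)]
  4. access D: HIT, count now 2. Cache: [P(c=1) D(c=2)]
  5. access P: HIT, count now 2. Cache: [D(c=2) P(c=2)]
  6. access D: HIT, count now 3. Cache: [P(c=2) D(c=3)]
  7. access D: HIT, count now 4. Cache: [P(c=2) D(c=4)]
  8. access O: MISS, evict P(c=2). Cache: [O(c=1) D(c=4)]
  9. access I: MISS, evict O(c=1). Cache: [I(c=1) D(c=4)]
  10. access O: MISS, evict I(c=1). Cache: [O(c=1) D(c=4)]
  11. access G: MISS, evict O(c=1). Cache: [G(c=1) D(c=4)]
  12. access O: MISS, evict G(c=1). Cache: [O(c=1) D(c=4)]
  13. access I: MISS, evict O(c=1). Cache: [I(c=1) D(c=4)]
  14. access P: MISS, evict I(c=1). Cache: [P(c=1) D(c=4)]
  15. access V: MISS, evict P(c=1). Cache: [V(c=1) D(c=4)]
Total: 4 hits, 11 misses, 9 evictions

Answer: V D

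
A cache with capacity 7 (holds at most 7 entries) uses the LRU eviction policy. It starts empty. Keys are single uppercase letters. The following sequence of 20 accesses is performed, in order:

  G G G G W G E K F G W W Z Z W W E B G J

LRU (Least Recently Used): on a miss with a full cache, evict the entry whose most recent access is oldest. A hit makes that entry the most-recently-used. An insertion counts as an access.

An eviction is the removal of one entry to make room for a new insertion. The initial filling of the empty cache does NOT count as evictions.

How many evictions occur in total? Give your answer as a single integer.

Answer: 1

Derivation:
LRU simulation (capacity=7):
  1. access G: MISS. Cache (LRU->MRU): [G]
  2. access G: HIT. Cache (LRU->MRU): [G]
  3. access G: HIT. Cache (LRU->MRU): [G]
  4. access G: HIT. Cache (LRU->MRU): [G]
  5. access W: MISS. Cache (LRU->MRU): [G W]
  6. access G: HIT. Cache (LRU->MRU): [W G]
  7. access E: MISS. Cache (LRU->MRU): [W G E]
  8. access K: MISS. Cache (LRU->MRU): [W G E K]
  9. access F: MISS. Cache (LRU->MRU): [W G E K F]
  10. access G: HIT. Cache (LRU->MRU): [W E K F G]
  11. access W: HIT. Cache (LRU->MRU): [E K F G W]
  12. access W: HIT. Cache (LRU->MRU): [E K F G W]
  13. access Z: MISS. Cache (LRU->MRU): [E K F G W Z]
  14. access Z: HIT. Cache (LRU->MRU): [E K F G W Z]
  15. access W: HIT. Cache (LRU->MRU): [E K F G Z W]
  16. access W: HIT. Cache (LRU->MRU): [E K F G Z W]
  17. access E: HIT. Cache (LRU->MRU): [K F G Z W E]
  18. access B: MISS. Cache (LRU->MRU): [K F G Z W E B]
  19. access G: HIT. Cache (LRU->MRU): [K F Z W E B G]
  20. access J: MISS, evict K. Cache (LRU->MRU): [F Z W E B G J]
Total: 12 hits, 8 misses, 1 evictions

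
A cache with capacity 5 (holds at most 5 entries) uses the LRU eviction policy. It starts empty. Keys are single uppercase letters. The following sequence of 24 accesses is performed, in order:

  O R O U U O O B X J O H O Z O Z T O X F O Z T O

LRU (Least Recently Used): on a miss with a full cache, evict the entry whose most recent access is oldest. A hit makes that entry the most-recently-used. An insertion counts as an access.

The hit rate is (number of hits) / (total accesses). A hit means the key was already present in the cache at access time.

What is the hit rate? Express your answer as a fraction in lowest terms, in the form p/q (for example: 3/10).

Answer: 13/24

Derivation:
LRU simulation (capacity=5):
  1. access O: MISS. Cache (LRU->MRU): [O]
  2. access R: MISS. Cache (LRU->MRU): [O R]
  3. access O: HIT. Cache (LRU->MRU): [R O]
  4. access U: MISS. Cache (LRU->MRU): [R O U]
  5. access U: HIT. Cache (LRU->MRU): [R O U]
  6. access O: HIT. Cache (LRU->MRU): [R U O]
  7. access O: HIT. Cache (LRU->MRU): [R U O]
  8. access B: MISS. Cache (LRU->MRU): [R U O B]
  9. access X: MISS. Cache (LRU->MRU): [R U O B X]
  10. access J: MISS, evict R. Cache (LRU->MRU): [U O B X J]
  11. access O: HIT. Cache (LRU->MRU): [U B X J O]
  12. access H: MISS, evict U. Cache (LRU->MRU): [B X J O H]
  13. access O: HIT. Cache (LRU->MRU): [B X J H O]
  14. access Z: MISS, evict B. Cache (LRU->MRU): [X J H O Z]
  15. access O: HIT. Cache (LRU->MRU): [X J H Z O]
  16. access Z: HIT. Cache (LRU->MRU): [X J H O Z]
  17. access T: MISS, evict X. Cache (LRU->MRU): [J H O Z T]
  18. access O: HIT. Cache (LRU->MRU): [J H Z T O]
  19. access X: MISS, evict J. Cache (LRU->MRU): [H Z T O X]
  20. access F: MISS, evict H. Cache (LRU->MRU): [Z T O X F]
  21. access O: HIT. Cache (LRU->MRU): [Z T X F O]
  22. access Z: HIT. Cache (LRU->MRU): [T X F O Z]
  23. access T: HIT. Cache (LRU->MRU): [X F O Z T]
  24. access O: HIT. Cache (LRU->MRU): [X F Z T O]
Total: 13 hits, 11 misses, 6 evictions

Hit rate = 13/24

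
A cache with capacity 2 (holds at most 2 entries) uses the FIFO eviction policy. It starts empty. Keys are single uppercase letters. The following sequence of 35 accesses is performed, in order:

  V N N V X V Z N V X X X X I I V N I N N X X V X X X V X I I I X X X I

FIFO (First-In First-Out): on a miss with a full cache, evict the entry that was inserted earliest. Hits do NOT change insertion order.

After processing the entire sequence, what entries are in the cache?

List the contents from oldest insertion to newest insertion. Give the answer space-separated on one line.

FIFO simulation (capacity=2):
  1. access V: MISS. Cache (old->new): [V]
  2. access N: MISS. Cache (old->new): [V N]
  3. access N: HIT. Cache (old->new): [V N]
  4. access V: HIT. Cache (old->new): [V N]
  5. access X: MISS, evict V. Cache (old->new): [N X]
  6. access V: MISS, evict N. Cache (old->new): [X V]
  7. access Z: MISS, evict X. Cache (old->new): [V Z]
  8. access N: MISS, evict V. Cache (old->new): [Z N]
  9. access V: MISS, evict Z. Cache (old->new): [N V]
  10. access X: MISS, evict N. Cache (old->new): [V X]
  11. access X: HIT. Cache (old->new): [V X]
  12. access X: HIT. Cache (old->new): [V X]
  13. access X: HIT. Cache (old->new): [V X]
  14. access I: MISS, evict V. Cache (old->new): [X I]
  15. access I: HIT. Cache (old->new): [X I]
  16. access V: MISS, evict X. Cache (old->new): [I V]
  17. access N: MISS, evict I. Cache (old->new): [V N]
  18. access I: MISS, evict V. Cache (old->new): [N I]
  19. access N: HIT. Cache (old->new): [N I]
  20. access N: HIT. Cache (old->new): [N I]
  21. access X: MISS, evict N. Cache (old->new): [I X]
  22. access X: HIT. Cache (old->new): [I X]
  23. access V: MISS, evict I. Cache (old->new): [X V]
  24. access X: HIT. Cache (old->new): [X V]
  25. access X: HIT. Cache (old->new): [X V]
  26. access X: HIT. Cache (old->new): [X V]
  27. access V: HIT. Cache (old->new): [X V]
  28. access X: HIT. Cache (old->new): [X V]
  29. access I: MISS, evict X. Cache (old->new): [V I]
  30. access I: HIT. Cache (old->new): [V I]
  31. access I: HIT. Cache (old->new): [V I]
  32. access X: MISS, evict V. Cache (old->new): [I X]
  33. access X: HIT. Cache (old->new): [I X]
  34. access X: HIT. Cache (old->new): [I X]
  35. access I: HIT. Cache (old->new): [I X]
Total: 19 hits, 16 misses, 14 evictions

Answer: I X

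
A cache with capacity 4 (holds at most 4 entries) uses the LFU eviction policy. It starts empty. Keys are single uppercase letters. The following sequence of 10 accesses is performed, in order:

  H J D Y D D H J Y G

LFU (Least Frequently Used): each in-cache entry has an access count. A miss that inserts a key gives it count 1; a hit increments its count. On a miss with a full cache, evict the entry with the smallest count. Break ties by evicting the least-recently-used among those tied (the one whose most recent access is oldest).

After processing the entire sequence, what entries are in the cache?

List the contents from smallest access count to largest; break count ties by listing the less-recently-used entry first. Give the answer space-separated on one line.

Answer: G J Y D

Derivation:
LFU simulation (capacity=4):
  1. access H: MISS. Cache: [H(c=1)]
  2. access J: MISS. Cache: [H(c=1) J(c=1)]
  3. access D: MISS. Cache: [H(c=1) J(c=1) D(c=1)]
  4. access Y: MISS. Cache: [H(c=1) J(c=1) D(c=1) Y(c=1)]
  5. access D: HIT, count now 2. Cache: [H(c=1) J(c=1) Y(c=1) D(c=2)]
  6. access D: HIT, count now 3. Cache: [H(c=1) J(c=1) Y(c=1) D(c=3)]
  7. access H: HIT, count now 2. Cache: [J(c=1) Y(c=1) H(c=2) D(c=3)]
  8. access J: HIT, count now 2. Cache: [Y(c=1) H(c=2) J(c=2) D(c=3)]
  9. access Y: HIT, count now 2. Cache: [H(c=2) J(c=2) Y(c=2) D(c=3)]
  10. access G: MISS, evict H(c=2). Cache: [G(c=1) J(c=2) Y(c=2) D(c=3)]
Total: 5 hits, 5 misses, 1 evictions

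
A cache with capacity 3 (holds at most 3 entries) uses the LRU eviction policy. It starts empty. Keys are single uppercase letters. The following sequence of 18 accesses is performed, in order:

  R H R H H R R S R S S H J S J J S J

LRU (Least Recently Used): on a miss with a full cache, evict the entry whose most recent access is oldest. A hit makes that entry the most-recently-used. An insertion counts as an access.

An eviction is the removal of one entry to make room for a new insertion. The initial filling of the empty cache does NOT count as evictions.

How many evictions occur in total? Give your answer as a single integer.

Answer: 1

Derivation:
LRU simulation (capacity=3):
  1. access R: MISS. Cache (LRU->MRU): [R]
  2. access H: MISS. Cache (LRU->MRU): [R H]
  3. access R: HIT. Cache (LRU->MRU): [H R]
  4. access H: HIT. Cache (LRU->MRU): [R H]
  5. access H: HIT. Cache (LRU->MRU): [R H]
  6. access R: HIT. Cache (LRU->MRU): [H R]
  7. access R: HIT. Cache (LRU->MRU): [H R]
  8. access S: MISS. Cache (LRU->MRU): [H R S]
  9. access R: HIT. Cache (LRU->MRU): [H S R]
  10. access S: HIT. Cache (LRU->MRU): [H R S]
  11. access S: HIT. Cache (LRU->MRU): [H R S]
  12. access H: HIT. Cache (LRU->MRU): [R S H]
  13. access J: MISS, evict R. Cache (LRU->MRU): [S H J]
  14. access S: HIT. Cache (LRU->MRU): [H J S]
  15. access J: HIT. Cache (LRU->MRU): [H S J]
  16. access J: HIT. Cache (LRU->MRU): [H S J]
  17. access S: HIT. Cache (LRU->MRU): [H J S]
  18. access J: HIT. Cache (LRU->MRU): [H S J]
Total: 14 hits, 4 misses, 1 evictions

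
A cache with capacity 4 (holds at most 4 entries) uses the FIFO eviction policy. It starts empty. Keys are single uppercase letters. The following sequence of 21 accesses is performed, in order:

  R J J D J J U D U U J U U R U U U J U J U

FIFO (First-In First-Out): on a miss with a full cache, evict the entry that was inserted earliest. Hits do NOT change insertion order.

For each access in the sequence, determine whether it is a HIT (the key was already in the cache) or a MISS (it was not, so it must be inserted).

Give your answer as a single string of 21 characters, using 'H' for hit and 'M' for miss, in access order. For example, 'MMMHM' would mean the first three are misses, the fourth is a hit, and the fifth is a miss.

FIFO simulation (capacity=4):
  1. access R: MISS. Cache (old->new): [R]
  2. access J: MISS. Cache (old->new): [R J]
  3. access J: HIT. Cache (old->new): [R J]
  4. access D: MISS. Cache (old->new): [R J D]
  5. access J: HIT. Cache (old->new): [R J D]
  6. access J: HIT. Cache (old->new): [R J D]
  7. access U: MISS. Cache (old->new): [R J D U]
  8. access D: HIT. Cache (old->new): [R J D U]
  9. access U: HIT. Cache (old->new): [R J D U]
  10. access U: HIT. Cache (old->new): [R J D U]
  11. access J: HIT. Cache (old->new): [R J D U]
  12. access U: HIT. Cache (old->new): [R J D U]
  13. access U: HIT. Cache (old->new): [R J D U]
  14. access R: HIT. Cache (old->new): [R J D U]
  15. access U: HIT. Cache (old->new): [R J D U]
  16. access U: HIT. Cache (old->new): [R J D U]
  17. access U: HIT. Cache (old->new): [R J D U]
  18. access J: HIT. Cache (old->new): [R J D U]
  19. access U: HIT. Cache (old->new): [R J D U]
  20. access J: HIT. Cache (old->new): [R J D U]
  21. access U: HIT. Cache (old->new): [R J D U]
Total: 17 hits, 4 misses, 0 evictions

Answer: MMHMHHMHHHHHHHHHHHHHH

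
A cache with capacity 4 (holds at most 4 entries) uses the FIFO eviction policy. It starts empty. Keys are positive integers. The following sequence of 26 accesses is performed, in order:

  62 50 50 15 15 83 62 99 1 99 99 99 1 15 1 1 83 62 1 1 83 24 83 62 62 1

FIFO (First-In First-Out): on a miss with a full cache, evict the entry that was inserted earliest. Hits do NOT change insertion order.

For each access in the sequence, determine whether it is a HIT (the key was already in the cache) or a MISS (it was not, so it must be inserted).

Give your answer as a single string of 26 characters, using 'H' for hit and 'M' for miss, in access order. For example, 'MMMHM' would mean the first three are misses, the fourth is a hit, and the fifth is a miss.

Answer: MMHMHMHMMHHHHHHHHMHHHMMHHH

Derivation:
FIFO simulation (capacity=4):
  1. access 62: MISS. Cache (old->new): [62]
  2. access 50: MISS. Cache (old->new): [62 50]
  3. access 50: HIT. Cache (old->new): [62 50]
  4. access 15: MISS. Cache (old->new): [62 50 15]
  5. access 15: HIT. Cache (old->new): [62 50 15]
  6. access 83: MISS. Cache (old->new): [62 50 15 83]
  7. access 62: HIT. Cache (old->new): [62 50 15 83]
  8. access 99: MISS, evict 62. Cache (old->new): [50 15 83 99]
  9. access 1: MISS, evict 50. Cache (old->new): [15 83 99 1]
  10. access 99: HIT. Cache (old->new): [15 83 99 1]
  11. access 99: HIT. Cache (old->new): [15 83 99 1]
  12. access 99: HIT. Cache (old->new): [15 83 99 1]
  13. access 1: HIT. Cache (old->new): [15 83 99 1]
  14. access 15: HIT. Cache (old->new): [15 83 99 1]
  15. access 1: HIT. Cache (old->new): [15 83 99 1]
  16. access 1: HIT. Cache (old->new): [15 83 99 1]
  17. access 83: HIT. Cache (old->new): [15 83 99 1]
  18. access 62: MISS, evict 15. Cache (old->new): [83 99 1 62]
  19. access 1: HIT. Cache (old->new): [83 99 1 62]
  20. access 1: HIT. Cache (old->new): [83 99 1 62]
  21. access 83: HIT. Cache (old->new): [83 99 1 62]
  22. access 24: MISS, evict 83. Cache (old->new): [99 1 62 24]
  23. access 83: MISS, evict 99. Cache (old->new): [1 62 24 83]
  24. access 62: HIT. Cache (old->new): [1 62 24 83]
  25. access 62: HIT. Cache (old->new): [1 62 24 83]
  26. access 1: HIT. Cache (old->new): [1 62 24 83]
Total: 17 hits, 9 misses, 5 evictions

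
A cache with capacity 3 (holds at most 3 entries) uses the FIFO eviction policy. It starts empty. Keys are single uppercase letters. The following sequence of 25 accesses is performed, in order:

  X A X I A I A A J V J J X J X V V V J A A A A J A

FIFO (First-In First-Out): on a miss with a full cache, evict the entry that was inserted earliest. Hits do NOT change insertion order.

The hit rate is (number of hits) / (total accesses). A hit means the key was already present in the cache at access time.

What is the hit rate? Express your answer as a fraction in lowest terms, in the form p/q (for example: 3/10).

FIFO simulation (capacity=3):
  1. access X: MISS. Cache (old->new): [X]
  2. access A: MISS. Cache (old->new): [X A]
  3. access X: HIT. Cache (old->new): [X A]
  4. access I: MISS. Cache (old->new): [X A I]
  5. access A: HIT. Cache (old->new): [X A I]
  6. access I: HIT. Cache (old->new): [X A I]
  7. access A: HIT. Cache (old->new): [X A I]
  8. access A: HIT. Cache (old->new): [X A I]
  9. access J: MISS, evict X. Cache (old->new): [A I J]
  10. access V: MISS, evict A. Cache (old->new): [I J V]
  11. access J: HIT. Cache (old->new): [I J V]
  12. access J: HIT. Cache (old->new): [I J V]
  13. access X: MISS, evict I. Cache (old->new): [J V X]
  14. access J: HIT. Cache (old->new): [J V X]
  15. access X: HIT. Cache (old->new): [J V X]
  16. access V: HIT. Cache (old->new): [J V X]
  17. access V: HIT. Cache (old->new): [J V X]
  18. access V: HIT. Cache (old->new): [J V X]
  19. access J: HIT. Cache (old->new): [J V X]
  20. access A: MISS, evict J. Cache (old->new): [V X A]
  21. access A: HIT. Cache (old->new): [V X A]
  22. access A: HIT. Cache (old->new): [V X A]
  23. access A: HIT. Cache (old->new): [V X A]
  24. access J: MISS, evict V. Cache (old->new): [X A J]
  25. access A: HIT. Cache (old->new): [X A J]
Total: 17 hits, 8 misses, 5 evictions

Hit rate = 17/25

Answer: 17/25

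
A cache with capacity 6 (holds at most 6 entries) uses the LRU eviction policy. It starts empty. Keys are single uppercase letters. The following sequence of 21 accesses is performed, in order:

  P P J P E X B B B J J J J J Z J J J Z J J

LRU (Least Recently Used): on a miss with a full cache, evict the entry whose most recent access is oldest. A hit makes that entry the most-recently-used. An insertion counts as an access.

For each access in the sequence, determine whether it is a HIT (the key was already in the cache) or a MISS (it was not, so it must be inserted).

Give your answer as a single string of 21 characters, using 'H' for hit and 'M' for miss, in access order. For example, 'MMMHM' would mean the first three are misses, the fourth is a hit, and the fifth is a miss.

Answer: MHMHMMMHHHHHHHMHHHHHH

Derivation:
LRU simulation (capacity=6):
  1. access P: MISS. Cache (LRU->MRU): [P]
  2. access P: HIT. Cache (LRU->MRU): [P]
  3. access J: MISS. Cache (LRU->MRU): [P J]
  4. access P: HIT. Cache (LRU->MRU): [J P]
  5. access E: MISS. Cache (LRU->MRU): [J P E]
  6. access X: MISS. Cache (LRU->MRU): [J P E X]
  7. access B: MISS. Cache (LRU->MRU): [J P E X B]
  8. access B: HIT. Cache (LRU->MRU): [J P E X B]
  9. access B: HIT. Cache (LRU->MRU): [J P E X B]
  10. access J: HIT. Cache (LRU->MRU): [P E X B J]
  11. access J: HIT. Cache (LRU->MRU): [P E X B J]
  12. access J: HIT. Cache (LRU->MRU): [P E X B J]
  13. access J: HIT. Cache (LRU->MRU): [P E X B J]
  14. access J: HIT. Cache (LRU->MRU): [P E X B J]
  15. access Z: MISS. Cache (LRU->MRU): [P E X B J Z]
  16. access J: HIT. Cache (LRU->MRU): [P E X B Z J]
  17. access J: HIT. Cache (LRU->MRU): [P E X B Z J]
  18. access J: HIT. Cache (LRU->MRU): [P E X B Z J]
  19. access Z: HIT. Cache (LRU->MRU): [P E X B J Z]
  20. access J: HIT. Cache (LRU->MRU): [P E X B Z J]
  21. access J: HIT. Cache (LRU->MRU): [P E X B Z J]
Total: 15 hits, 6 misses, 0 evictions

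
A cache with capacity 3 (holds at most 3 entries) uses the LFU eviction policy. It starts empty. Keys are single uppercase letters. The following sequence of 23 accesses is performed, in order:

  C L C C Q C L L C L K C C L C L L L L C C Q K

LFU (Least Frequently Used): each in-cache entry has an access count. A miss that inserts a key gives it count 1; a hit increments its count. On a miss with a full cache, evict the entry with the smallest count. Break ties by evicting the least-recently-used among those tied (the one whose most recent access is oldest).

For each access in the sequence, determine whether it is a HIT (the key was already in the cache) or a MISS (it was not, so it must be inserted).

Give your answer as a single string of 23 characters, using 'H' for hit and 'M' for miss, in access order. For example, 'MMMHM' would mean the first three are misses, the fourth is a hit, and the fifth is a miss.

Answer: MMHHMHHHHHMHHHHHHHHHHMM

Derivation:
LFU simulation (capacity=3):
  1. access C: MISS. Cache: [C(c=1)]
  2. access L: MISS. Cache: [C(c=1) L(c=1)]
  3. access C: HIT, count now 2. Cache: [L(c=1) C(c=2)]
  4. access C: HIT, count now 3. Cache: [L(c=1) C(c=3)]
  5. access Q: MISS. Cache: [L(c=1) Q(c=1) C(c=3)]
  6. access C: HIT, count now 4. Cache: [L(c=1) Q(c=1) C(c=4)]
  7. access L: HIT, count now 2. Cache: [Q(c=1) L(c=2) C(c=4)]
  8. access L: HIT, count now 3. Cache: [Q(c=1) L(c=3) C(c=4)]
  9. access C: HIT, count now 5. Cache: [Q(c=1) L(c=3) C(c=5)]
  10. access L: HIT, count now 4. Cache: [Q(c=1) L(c=4) C(c=5)]
  11. access K: MISS, evict Q(c=1). Cache: [K(c=1) L(c=4) C(c=5)]
  12. access C: HIT, count now 6. Cache: [K(c=1) L(c=4) C(c=6)]
  13. access C: HIT, count now 7. Cache: [K(c=1) L(c=4) C(c=7)]
  14. access L: HIT, count now 5. Cache: [K(c=1) L(c=5) C(c=7)]
  15. access C: HIT, count now 8. Cache: [K(c=1) L(c=5) C(c=8)]
  16. access L: HIT, count now 6. Cache: [K(c=1) L(c=6) C(c=8)]
  17. access L: HIT, count now 7. Cache: [K(c=1) L(c=7) C(c=8)]
  18. access L: HIT, count now 8. Cache: [K(c=1) C(c=8) L(c=8)]
  19. access L: HIT, count now 9. Cache: [K(c=1) C(c=8) L(c=9)]
  20. access C: HIT, count now 9. Cache: [K(c=1) L(c=9) C(c=9)]
  21. access C: HIT, count now 10. Cache: [K(c=1) L(c=9) C(c=10)]
  22. access Q: MISS, evict K(c=1). Cache: [Q(c=1) L(c=9) C(c=10)]
  23. access K: MISS, evict Q(c=1). Cache: [K(c=1) L(c=9) C(c=10)]
Total: 17 hits, 6 misses, 3 evictions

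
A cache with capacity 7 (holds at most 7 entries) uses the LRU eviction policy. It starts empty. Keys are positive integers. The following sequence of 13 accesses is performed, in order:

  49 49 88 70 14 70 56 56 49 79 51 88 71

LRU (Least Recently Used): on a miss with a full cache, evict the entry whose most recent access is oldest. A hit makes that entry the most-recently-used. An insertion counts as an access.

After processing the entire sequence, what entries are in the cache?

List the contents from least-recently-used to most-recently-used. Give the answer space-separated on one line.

LRU simulation (capacity=7):
  1. access 49: MISS. Cache (LRU->MRU): [49]
  2. access 49: HIT. Cache (LRU->MRU): [49]
  3. access 88: MISS. Cache (LRU->MRU): [49 88]
  4. access 70: MISS. Cache (LRU->MRU): [49 88 70]
  5. access 14: MISS. Cache (LRU->MRU): [49 88 70 14]
  6. access 70: HIT. Cache (LRU->MRU): [49 88 14 70]
  7. access 56: MISS. Cache (LRU->MRU): [49 88 14 70 56]
  8. access 56: HIT. Cache (LRU->MRU): [49 88 14 70 56]
  9. access 49: HIT. Cache (LRU->MRU): [88 14 70 56 49]
  10. access 79: MISS. Cache (LRU->MRU): [88 14 70 56 49 79]
  11. access 51: MISS. Cache (LRU->MRU): [88 14 70 56 49 79 51]
  12. access 88: HIT. Cache (LRU->MRU): [14 70 56 49 79 51 88]
  13. access 71: MISS, evict 14. Cache (LRU->MRU): [70 56 49 79 51 88 71]
Total: 5 hits, 8 misses, 1 evictions

Answer: 70 56 49 79 51 88 71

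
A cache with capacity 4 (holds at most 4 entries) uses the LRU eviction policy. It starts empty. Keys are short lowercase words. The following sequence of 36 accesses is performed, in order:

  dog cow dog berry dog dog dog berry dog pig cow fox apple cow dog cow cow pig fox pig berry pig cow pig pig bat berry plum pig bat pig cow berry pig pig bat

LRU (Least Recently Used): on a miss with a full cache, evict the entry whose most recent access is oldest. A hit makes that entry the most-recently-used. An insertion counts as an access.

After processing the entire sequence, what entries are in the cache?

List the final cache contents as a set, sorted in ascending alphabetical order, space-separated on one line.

LRU simulation (capacity=4):
  1. access dog: MISS. Cache (LRU->MRU): [dog]
  2. access cow: MISS. Cache (LRU->MRU): [dog cow]
  3. access dog: HIT. Cache (LRU->MRU): [cow dog]
  4. access berry: MISS. Cache (LRU->MRU): [cow dog berry]
  5. access dog: HIT. Cache (LRU->MRU): [cow berry dog]
  6. access dog: HIT. Cache (LRU->MRU): [cow berry dog]
  7. access dog: HIT. Cache (LRU->MRU): [cow berry dog]
  8. access berry: HIT. Cache (LRU->MRU): [cow dog berry]
  9. access dog: HIT. Cache (LRU->MRU): [cow berry dog]
  10. access pig: MISS. Cache (LRU->MRU): [cow berry dog pig]
  11. access cow: HIT. Cache (LRU->MRU): [berry dog pig cow]
  12. access fox: MISS, evict berry. Cache (LRU->MRU): [dog pig cow fox]
  13. access apple: MISS, evict dog. Cache (LRU->MRU): [pig cow fox apple]
  14. access cow: HIT. Cache (LRU->MRU): [pig fox apple cow]
  15. access dog: MISS, evict pig. Cache (LRU->MRU): [fox apple cow dog]
  16. access cow: HIT. Cache (LRU->MRU): [fox apple dog cow]
  17. access cow: HIT. Cache (LRU->MRU): [fox apple dog cow]
  18. access pig: MISS, evict fox. Cache (LRU->MRU): [apple dog cow pig]
  19. access fox: MISS, evict apple. Cache (LRU->MRU): [dog cow pig fox]
  20. access pig: HIT. Cache (LRU->MRU): [dog cow fox pig]
  21. access berry: MISS, evict dog. Cache (LRU->MRU): [cow fox pig berry]
  22. access pig: HIT. Cache (LRU->MRU): [cow fox berry pig]
  23. access cow: HIT. Cache (LRU->MRU): [fox berry pig cow]
  24. access pig: HIT. Cache (LRU->MRU): [fox berry cow pig]
  25. access pig: HIT. Cache (LRU->MRU): [fox berry cow pig]
  26. access bat: MISS, evict fox. Cache (LRU->MRU): [berry cow pig bat]
  27. access berry: HIT. Cache (LRU->MRU): [cow pig bat berry]
  28. access plum: MISS, evict cow. Cache (LRU->MRU): [pig bat berry plum]
  29. access pig: HIT. Cache (LRU->MRU): [bat berry plum pig]
  30. access bat: HIT. Cache (LRU->MRU): [berry plum pig bat]
  31. access pig: HIT. Cache (LRU->MRU): [berry plum bat pig]
  32. access cow: MISS, evict berry. Cache (LRU->MRU): [plum bat pig cow]
  33. access berry: MISS, evict plum. Cache (LRU->MRU): [bat pig cow berry]
  34. access pig: HIT. Cache (LRU->MRU): [bat cow berry pig]
  35. access pig: HIT. Cache (LRU->MRU): [bat cow berry pig]
  36. access bat: HIT. Cache (LRU->MRU): [cow berry pig bat]
Total: 22 hits, 14 misses, 10 evictions

Answer: bat berry cow pig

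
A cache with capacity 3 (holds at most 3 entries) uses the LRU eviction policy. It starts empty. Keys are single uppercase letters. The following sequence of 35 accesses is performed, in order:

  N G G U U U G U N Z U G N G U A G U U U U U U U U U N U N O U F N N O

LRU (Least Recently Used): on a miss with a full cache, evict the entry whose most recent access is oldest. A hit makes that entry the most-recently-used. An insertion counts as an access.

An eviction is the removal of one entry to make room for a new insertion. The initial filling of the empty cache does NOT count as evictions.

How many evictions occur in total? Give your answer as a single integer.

LRU simulation (capacity=3):
  1. access N: MISS. Cache (LRU->MRU): [N]
  2. access G: MISS. Cache (LRU->MRU): [N G]
  3. access G: HIT. Cache (LRU->MRU): [N G]
  4. access U: MISS. Cache (LRU->MRU): [N G U]
  5. access U: HIT. Cache (LRU->MRU): [N G U]
  6. access U: HIT. Cache (LRU->MRU): [N G U]
  7. access G: HIT. Cache (LRU->MRU): [N U G]
  8. access U: HIT. Cache (LRU->MRU): [N G U]
  9. access N: HIT. Cache (LRU->MRU): [G U N]
  10. access Z: MISS, evict G. Cache (LRU->MRU): [U N Z]
  11. access U: HIT. Cache (LRU->MRU): [N Z U]
  12. access G: MISS, evict N. Cache (LRU->MRU): [Z U G]
  13. access N: MISS, evict Z. Cache (LRU->MRU): [U G N]
  14. access G: HIT. Cache (LRU->MRU): [U N G]
  15. access U: HIT. Cache (LRU->MRU): [N G U]
  16. access A: MISS, evict N. Cache (LRU->MRU): [G U A]
  17. access G: HIT. Cache (LRU->MRU): [U A G]
  18. access U: HIT. Cache (LRU->MRU): [A G U]
  19. access U: HIT. Cache (LRU->MRU): [A G U]
  20. access U: HIT. Cache (LRU->MRU): [A G U]
  21. access U: HIT. Cache (LRU->MRU): [A G U]
  22. access U: HIT. Cache (LRU->MRU): [A G U]
  23. access U: HIT. Cache (LRU->MRU): [A G U]
  24. access U: HIT. Cache (LRU->MRU): [A G U]
  25. access U: HIT. Cache (LRU->MRU): [A G U]
  26. access U: HIT. Cache (LRU->MRU): [A G U]
  27. access N: MISS, evict A. Cache (LRU->MRU): [G U N]
  28. access U: HIT. Cache (LRU->MRU): [G N U]
  29. access N: HIT. Cache (LRU->MRU): [G U N]
  30. access O: MISS, evict G. Cache (LRU->MRU): [U N O]
  31. access U: HIT. Cache (LRU->MRU): [N O U]
  32. access F: MISS, evict N. Cache (LRU->MRU): [O U F]
  33. access N: MISS, evict O. Cache (LRU->MRU): [U F N]
  34. access N: HIT. Cache (LRU->MRU): [U F N]
  35. access O: MISS, evict U. Cache (LRU->MRU): [F N O]
Total: 23 hits, 12 misses, 9 evictions

Answer: 9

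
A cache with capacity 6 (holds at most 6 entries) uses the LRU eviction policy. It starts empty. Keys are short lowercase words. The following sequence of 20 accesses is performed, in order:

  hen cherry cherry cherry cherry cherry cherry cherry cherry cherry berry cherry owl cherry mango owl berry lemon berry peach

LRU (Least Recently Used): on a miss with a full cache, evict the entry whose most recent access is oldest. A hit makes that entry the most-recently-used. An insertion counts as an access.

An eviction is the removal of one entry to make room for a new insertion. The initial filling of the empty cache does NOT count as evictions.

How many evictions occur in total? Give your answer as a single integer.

LRU simulation (capacity=6):
  1. access hen: MISS. Cache (LRU->MRU): [hen]
  2. access cherry: MISS. Cache (LRU->MRU): [hen cherry]
  3. access cherry: HIT. Cache (LRU->MRU): [hen cherry]
  4. access cherry: HIT. Cache (LRU->MRU): [hen cherry]
  5. access cherry: HIT. Cache (LRU->MRU): [hen cherry]
  6. access cherry: HIT. Cache (LRU->MRU): [hen cherry]
  7. access cherry: HIT. Cache (LRU->MRU): [hen cherry]
  8. access cherry: HIT. Cache (LRU->MRU): [hen cherry]
  9. access cherry: HIT. Cache (LRU->MRU): [hen cherry]
  10. access cherry: HIT. Cache (LRU->MRU): [hen cherry]
  11. access berry: MISS. Cache (LRU->MRU): [hen cherry berry]
  12. access cherry: HIT. Cache (LRU->MRU): [hen berry cherry]
  13. access owl: MISS. Cache (LRU->MRU): [hen berry cherry owl]
  14. access cherry: HIT. Cache (LRU->MRU): [hen berry owl cherry]
  15. access mango: MISS. Cache (LRU->MRU): [hen berry owl cherry mango]
  16. access owl: HIT. Cache (LRU->MRU): [hen berry cherry mango owl]
  17. access berry: HIT. Cache (LRU->MRU): [hen cherry mango owl berry]
  18. access lemon: MISS. Cache (LRU->MRU): [hen cherry mango owl berry lemon]
  19. access berry: HIT. Cache (LRU->MRU): [hen cherry mango owl lemon berry]
  20. access peach: MISS, evict hen. Cache (LRU->MRU): [cherry mango owl lemon berry peach]
Total: 13 hits, 7 misses, 1 evictions

Answer: 1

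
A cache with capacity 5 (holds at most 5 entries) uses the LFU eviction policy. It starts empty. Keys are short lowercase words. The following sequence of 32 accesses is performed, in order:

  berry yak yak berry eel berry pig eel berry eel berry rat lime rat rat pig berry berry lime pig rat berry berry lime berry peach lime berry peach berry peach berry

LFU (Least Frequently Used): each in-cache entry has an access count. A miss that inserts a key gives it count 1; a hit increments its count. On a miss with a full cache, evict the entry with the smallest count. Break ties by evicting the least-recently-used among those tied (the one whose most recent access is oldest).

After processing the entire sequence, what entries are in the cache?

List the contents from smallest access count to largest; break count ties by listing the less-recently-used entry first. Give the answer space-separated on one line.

LFU simulation (capacity=5):
  1. access berry: MISS. Cache: [berry(c=1)]
  2. access yak: MISS. Cache: [berry(c=1) yak(c=1)]
  3. access yak: HIT, count now 2. Cache: [berry(c=1) yak(c=2)]
  4. access berry: HIT, count now 2. Cache: [yak(c=2) berry(c=2)]
  5. access eel: MISS. Cache: [eel(c=1) yak(c=2) berry(c=2)]
  6. access berry: HIT, count now 3. Cache: [eel(c=1) yak(c=2) berry(c=3)]
  7. access pig: MISS. Cache: [eel(c=1) pig(c=1) yak(c=2) berry(c=3)]
  8. access eel: HIT, count now 2. Cache: [pig(c=1) yak(c=2) eel(c=2) berry(c=3)]
  9. access berry: HIT, count now 4. Cache: [pig(c=1) yak(c=2) eel(c=2) berry(c=4)]
  10. access eel: HIT, count now 3. Cache: [pig(c=1) yak(c=2) eel(c=3) berry(c=4)]
  11. access berry: HIT, count now 5. Cache: [pig(c=1) yak(c=2) eel(c=3) berry(c=5)]
  12. access rat: MISS. Cache: [pig(c=1) rat(c=1) yak(c=2) eel(c=3) berry(c=5)]
  13. access lime: MISS, evict pig(c=1). Cache: [rat(c=1) lime(c=1) yak(c=2) eel(c=3) berry(c=5)]
  14. access rat: HIT, count now 2. Cache: [lime(c=1) yak(c=2) rat(c=2) eel(c=3) berry(c=5)]
  15. access rat: HIT, count now 3. Cache: [lime(c=1) yak(c=2) eel(c=3) rat(c=3) berry(c=5)]
  16. access pig: MISS, evict lime(c=1). Cache: [pig(c=1) yak(c=2) eel(c=3) rat(c=3) berry(c=5)]
  17. access berry: HIT, count now 6. Cache: [pig(c=1) yak(c=2) eel(c=3) rat(c=3) berry(c=6)]
  18. access berry: HIT, count now 7. Cache: [pig(c=1) yak(c=2) eel(c=3) rat(c=3) berry(c=7)]
  19. access lime: MISS, evict pig(c=1). Cache: [lime(c=1) yak(c=2) eel(c=3) rat(c=3) berry(c=7)]
  20. access pig: MISS, evict lime(c=1). Cache: [pig(c=1) yak(c=2) eel(c=3) rat(c=3) berry(c=7)]
  21. access rat: HIT, count now 4. Cache: [pig(c=1) yak(c=2) eel(c=3) rat(c=4) berry(c=7)]
  22. access berry: HIT, count now 8. Cache: [pig(c=1) yak(c=2) eel(c=3) rat(c=4) berry(c=8)]
  23. access berry: HIT, count now 9. Cache: [pig(c=1) yak(c=2) eel(c=3) rat(c=4) berry(c=9)]
  24. access lime: MISS, evict pig(c=1). Cache: [lime(c=1) yak(c=2) eel(c=3) rat(c=4) berry(c=9)]
  25. access berry: HIT, count now 10. Cache: [lime(c=1) yak(c=2) eel(c=3) rat(c=4) berry(c=10)]
  26. access peach: MISS, evict lime(c=1). Cache: [peach(c=1) yak(c=2) eel(c=3) rat(c=4) berry(c=10)]
  27. access lime: MISS, evict peach(c=1). Cache: [lime(c=1) yak(c=2) eel(c=3) rat(c=4) berry(c=10)]
  28. access berry: HIT, count now 11. Cache: [lime(c=1) yak(c=2) eel(c=3) rat(c=4) berry(c=11)]
  29. access peach: MISS, evict lime(c=1). Cache: [peach(c=1) yak(c=2) eel(c=3) rat(c=4) berry(c=11)]
  30. access berry: HIT, count now 12. Cache: [peach(c=1) yak(c=2) eel(c=3) rat(c=4) berry(c=12)]
  31. access peach: HIT, count now 2. Cache: [yak(c=2) peach(c=2) eel(c=3) rat(c=4) berry(c=12)]
  32. access berry: HIT, count now 13. Cache: [yak(c=2) peach(c=2) eel(c=3) rat(c=4) berry(c=13)]
Total: 19 hits, 13 misses, 8 evictions

Answer: yak peach eel rat berry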